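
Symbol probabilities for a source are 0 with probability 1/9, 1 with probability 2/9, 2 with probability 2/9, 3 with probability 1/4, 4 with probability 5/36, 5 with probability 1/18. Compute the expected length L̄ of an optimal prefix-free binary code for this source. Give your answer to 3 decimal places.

2.472 bits/symbol

Repeatedly combine the two least-probable nodes; the expected code length is the sum of the merged weights.
merge 1/18 + 1/9 → 1/6
merge 5/36 + 1/6 → 11/36
merge 2/9 + 2/9 → 4/9
merge 1/4 + 11/36 → 5/9
merge 4/9 + 5/9 → 1
L = 1/6 + 11/36 + 4/9 + 5/9 + 1 = 89/36 ≈ 2.472 bits/symbol.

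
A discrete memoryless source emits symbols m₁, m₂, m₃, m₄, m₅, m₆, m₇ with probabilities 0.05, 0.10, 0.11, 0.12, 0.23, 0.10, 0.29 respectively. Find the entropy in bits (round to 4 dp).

H = −Σ pᵢ log₂ pᵢ.
−0.05·log₂(0.05) = 0.2161
−0.10·log₂(0.10) = 0.3322
−0.11·log₂(0.11) = 0.3503
−0.12·log₂(0.12) = 0.3671
−0.23·log₂(0.23) = 0.4877
−0.10·log₂(0.10) = 0.3322
−0.29·log₂(0.29) = 0.5179
Sum ≈ 2.6034 → 2.6034 bits.

2.6034 bits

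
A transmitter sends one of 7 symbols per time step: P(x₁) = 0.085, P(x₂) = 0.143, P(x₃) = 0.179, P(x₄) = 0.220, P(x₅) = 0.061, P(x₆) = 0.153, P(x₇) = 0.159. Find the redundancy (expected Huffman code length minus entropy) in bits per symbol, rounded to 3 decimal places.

0.036 bits

Entropy H = −Σ p log₂ p ≈ 2.7107 bits.
Huffman merges: 61/1000+17/200→73/500; 143/1000+73/500→289/1000; 153/1000+159/1000→39/125; 179/1000+11/50→399/1000; 289/1000+39/125→601/1000; 399/1000+601/1000→1. L = 2747/1000 ≈ 2.7470.
L − H = 2.7470 − 2.7107 = 0.036 bits.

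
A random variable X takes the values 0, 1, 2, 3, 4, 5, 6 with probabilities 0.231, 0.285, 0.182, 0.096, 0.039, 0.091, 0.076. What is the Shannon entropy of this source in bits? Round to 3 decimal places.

2.556 bits

H = −Σ pᵢ log₂ pᵢ.
−0.231·log₂(0.231) = 0.4883
−0.285·log₂(0.285) = 0.5161
−0.182·log₂(0.182) = 0.4474
−0.096·log₂(0.096) = 0.3246
−0.039·log₂(0.039) = 0.1825
−0.091·log₂(0.091) = 0.3147
−0.076·log₂(0.076) = 0.2826
Sum ≈ 2.5561 → 2.556 bits.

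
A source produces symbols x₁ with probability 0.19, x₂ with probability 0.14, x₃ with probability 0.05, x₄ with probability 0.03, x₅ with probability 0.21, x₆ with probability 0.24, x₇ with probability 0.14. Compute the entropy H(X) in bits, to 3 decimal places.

H = −Σ pᵢ log₂ pᵢ.
−0.19·log₂(0.19) = 0.4552
−0.14·log₂(0.14) = 0.3971
−0.05·log₂(0.05) = 0.2161
−0.03·log₂(0.03) = 0.1518
−0.21·log₂(0.21) = 0.4728
−0.24·log₂(0.24) = 0.4941
−0.14·log₂(0.14) = 0.3971
Sum ≈ 2.5843 → 2.584 bits.

2.584 bits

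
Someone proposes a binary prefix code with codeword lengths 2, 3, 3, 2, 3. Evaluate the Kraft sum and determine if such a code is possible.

With common denominator 2^3 = 8: Σ 2^(−ℓᵢ) = 2/8 + 1/8 + 1/8 + 2/8 + 1/8 = 7/8 = 0.875.
Kraft's inequality requires Σ ≤ 1; here Σ = 0.875 ≤ 1, so such a prefix code exists.

0.875; yes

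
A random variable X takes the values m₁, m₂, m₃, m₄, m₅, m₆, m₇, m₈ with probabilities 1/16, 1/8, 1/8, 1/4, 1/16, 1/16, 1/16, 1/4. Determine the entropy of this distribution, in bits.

2.75 bits

Each probability is a power of 1/2, so log₂(1/p) is an integer.
H = Σ p·log₂(1/p) = 1/16·4 + 1/8·3 + 1/8·3 + 1/4·2 + 1/16·4 + 1/16·4 + 1/16·4 + 1/4·2 = 2.75 bits.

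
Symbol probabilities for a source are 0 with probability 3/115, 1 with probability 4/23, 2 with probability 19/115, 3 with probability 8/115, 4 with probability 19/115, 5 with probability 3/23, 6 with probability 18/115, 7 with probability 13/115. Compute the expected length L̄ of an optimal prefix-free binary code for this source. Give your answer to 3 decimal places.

2.922 bits/symbol

Repeatedly combine the two least-probable nodes; the expected code length is the sum of the merged weights.
merge 3/115 + 8/115 → 11/115
merge 11/115 + 13/115 → 24/115
merge 3/23 + 18/115 → 33/115
merge 19/115 + 19/115 → 38/115
merge 4/23 + 24/115 → 44/115
merge 33/115 + 38/115 → 71/115
merge 44/115 + 71/115 → 1
L = 11/115 + 24/115 + 33/115 + 38/115 + 44/115 + 71/115 + 1 = 336/115 ≈ 2.922 bits/symbol.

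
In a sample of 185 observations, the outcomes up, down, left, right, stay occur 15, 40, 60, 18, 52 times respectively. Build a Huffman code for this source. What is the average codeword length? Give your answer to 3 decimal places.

2.178 bits/symbol

Probabilities are the counts divided by 185.
Repeatedly combine the two least-probable nodes; the expected code length is the sum of the merged weights.
merge 3/37 + 18/185 → 33/185
merge 33/185 + 8/37 → 73/185
merge 52/185 + 12/37 → 112/185
merge 73/185 + 112/185 → 1
L = 33/185 + 73/185 + 112/185 + 1 = 403/185 ≈ 2.178 bits/symbol.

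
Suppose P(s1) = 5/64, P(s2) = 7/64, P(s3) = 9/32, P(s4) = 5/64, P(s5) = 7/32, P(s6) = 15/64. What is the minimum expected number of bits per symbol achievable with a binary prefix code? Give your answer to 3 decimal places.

2.422 bits/symbol

Repeatedly combine the two least-probable nodes; the expected code length is the sum of the merged weights.
merge 5/64 + 5/64 → 5/32
merge 7/64 + 5/32 → 17/64
merge 7/32 + 15/64 → 29/64
merge 17/64 + 9/32 → 35/64
merge 29/64 + 35/64 → 1
L = 5/32 + 17/64 + 29/64 + 35/64 + 1 = 155/64 ≈ 2.422 bits/symbol.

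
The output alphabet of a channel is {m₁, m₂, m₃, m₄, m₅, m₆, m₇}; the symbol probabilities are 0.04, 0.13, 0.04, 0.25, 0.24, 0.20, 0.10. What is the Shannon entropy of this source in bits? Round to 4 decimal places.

2.5449 bits

H = −Σ pᵢ log₂ pᵢ.
−0.04·log₂(0.04) = 0.1858
−0.13·log₂(0.13) = 0.3826
−0.04·log₂(0.04) = 0.1858
−0.25·log₂(0.25) = 0.5000
−0.24·log₂(0.24) = 0.4941
−0.20·log₂(0.20) = 0.4644
−0.10·log₂(0.10) = 0.3322
Sum ≈ 2.5449 → 2.5449 bits.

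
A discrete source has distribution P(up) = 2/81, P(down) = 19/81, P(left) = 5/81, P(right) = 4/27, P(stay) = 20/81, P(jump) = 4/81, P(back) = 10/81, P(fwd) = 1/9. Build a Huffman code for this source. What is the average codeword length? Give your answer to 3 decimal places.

2.728 bits/symbol

Repeatedly combine the two least-probable nodes; the expected code length is the sum of the merged weights.
merge 2/81 + 4/81 → 2/27
merge 5/81 + 2/27 → 11/81
merge 1/9 + 10/81 → 19/81
merge 11/81 + 4/27 → 23/81
merge 19/81 + 19/81 → 38/81
merge 20/81 + 23/81 → 43/81
merge 38/81 + 43/81 → 1
L = 2/27 + 11/81 + 19/81 + 23/81 + 38/81 + 43/81 + 1 = 221/81 ≈ 2.728 bits/symbol.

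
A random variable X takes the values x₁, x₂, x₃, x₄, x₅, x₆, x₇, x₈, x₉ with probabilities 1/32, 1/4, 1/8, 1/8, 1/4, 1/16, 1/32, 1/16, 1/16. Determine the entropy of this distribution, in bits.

Each probability is a power of 1/2, so log₂(1/p) is an integer.
H = Σ p·log₂(1/p) = 1/32·5 + 1/4·2 + 1/8·3 + 1/8·3 + 1/4·2 + 1/16·4 + 1/32·5 + 1/16·4 + 1/16·4 = 2.8125 bits.

2.8125 bits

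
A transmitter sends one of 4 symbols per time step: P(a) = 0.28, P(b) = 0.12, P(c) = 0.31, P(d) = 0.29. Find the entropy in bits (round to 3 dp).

H = −Σ pᵢ log₂ pᵢ.
−0.28·log₂(0.28) = 0.5142
−0.12·log₂(0.12) = 0.3671
−0.31·log₂(0.31) = 0.5238
−0.29·log₂(0.29) = 0.5179
Sum ≈ 1.9230 → 1.923 bits.

1.923 bits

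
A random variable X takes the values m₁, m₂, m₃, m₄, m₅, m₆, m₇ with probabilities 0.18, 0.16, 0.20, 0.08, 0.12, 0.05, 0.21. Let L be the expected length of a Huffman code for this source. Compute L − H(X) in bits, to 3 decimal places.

Entropy H = −Σ p log₂ p ≈ 2.6802 bits.
Huffman merges: 1/20+2/25→13/100; 3/25+13/100→1/4; 4/25+9/50→17/50; 1/5+21/100→41/100; 1/4+17/50→59/100; 41/100+59/100→1. L = 68/25 ≈ 2.7200.
L − H = 2.7200 − 2.6802 = 0.040 bits.

0.040 bits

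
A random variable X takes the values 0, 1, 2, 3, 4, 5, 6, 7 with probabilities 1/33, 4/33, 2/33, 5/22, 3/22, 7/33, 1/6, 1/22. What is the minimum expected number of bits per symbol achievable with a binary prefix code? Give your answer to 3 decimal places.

2.773 bits/symbol

Repeatedly combine the two least-probable nodes; the expected code length is the sum of the merged weights.
merge 1/33 + 1/22 → 5/66
merge 2/33 + 5/66 → 3/22
merge 4/33 + 3/22 → 17/66
merge 3/22 + 1/6 → 10/33
merge 7/33 + 5/22 → 29/66
merge 17/66 + 10/33 → 37/66
merge 29/66 + 37/66 → 1
L = 5/66 + 3/22 + 17/66 + 10/33 + 29/66 + 37/66 + 1 = 61/22 ≈ 2.773 bits/symbol.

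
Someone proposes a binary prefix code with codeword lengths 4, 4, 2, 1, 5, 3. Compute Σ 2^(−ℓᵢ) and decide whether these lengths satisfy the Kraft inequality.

With common denominator 2^5 = 32: Σ 2^(−ℓᵢ) = 2/32 + 2/32 + 8/32 + 16/32 + 1/32 + 4/32 = 33/32 = 1.03125.
Kraft's inequality requires Σ ≤ 1; here Σ = 1.03125 > 1, so no such prefix code exists.

1.03125; no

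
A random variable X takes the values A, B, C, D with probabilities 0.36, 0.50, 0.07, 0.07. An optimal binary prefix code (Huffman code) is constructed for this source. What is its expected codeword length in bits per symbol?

Repeatedly combine the two least-probable nodes; the expected code length is the sum of the merged weights.
merge 7/100 + 7/100 → 7/50
merge 7/50 + 9/25 → 1/2
merge 1/2 + 1/2 → 1
L = 7/50 + 1/2 + 1 = 41/25 = 1.64 bits/symbol.

1.64 bits/symbol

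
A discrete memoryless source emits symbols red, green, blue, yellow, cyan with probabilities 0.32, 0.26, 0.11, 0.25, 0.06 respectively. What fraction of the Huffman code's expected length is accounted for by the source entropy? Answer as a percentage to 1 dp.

97.9%

Entropy H = −Σ p log₂ p ≈ 2.1251 bits.
Huffman merges: 3/50+11/100→17/100; 17/100+1/4→21/50; 13/50+8/25→29/50; 21/50+29/50→1. L = 217/100 ≈ 2.1700.
Efficiency = H/L = 2.1251/2.1700 = 97.9%.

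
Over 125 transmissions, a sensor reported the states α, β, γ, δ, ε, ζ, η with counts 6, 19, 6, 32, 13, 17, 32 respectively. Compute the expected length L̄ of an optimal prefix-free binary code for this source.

Probabilities are the counts divided by 125.
Repeatedly combine the two least-probable nodes; the expected code length is the sum of the merged weights.
merge 6/125 + 6/125 → 12/125
merge 12/125 + 13/125 → 1/5
merge 17/125 + 19/125 → 36/125
merge 1/5 + 32/125 → 57/125
merge 32/125 + 36/125 → 68/125
merge 57/125 + 68/125 → 1
L = 12/125 + 1/5 + 36/125 + 57/125 + 68/125 + 1 = 323/125 = 2.584 bits/symbol.

2.584 bits/symbol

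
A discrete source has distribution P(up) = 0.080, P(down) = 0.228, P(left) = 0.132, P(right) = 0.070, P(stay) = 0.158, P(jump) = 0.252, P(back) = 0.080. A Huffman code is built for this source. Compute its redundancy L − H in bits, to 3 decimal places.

0.025 bits

Entropy H = −Σ p log₂ p ≈ 2.6452 bits.
Huffman merges: 7/100+2/25→3/20; 2/25+33/250→53/250; 3/20+79/500→77/250; 53/250+57/250→11/25; 63/250+77/250→14/25; 11/25+14/25→1. L = 267/100 ≈ 2.6700.
L − H = 2.6700 − 2.6452 = 0.025 bits.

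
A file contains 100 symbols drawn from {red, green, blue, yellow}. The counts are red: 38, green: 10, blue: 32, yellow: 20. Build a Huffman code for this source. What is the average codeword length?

Probabilities are the counts divided by 100.
Repeatedly combine the two least-probable nodes; the expected code length is the sum of the merged weights.
merge 1/10 + 1/5 → 3/10
merge 3/10 + 8/25 → 31/50
merge 19/50 + 31/50 → 1
L = 3/10 + 31/50 + 1 = 48/25 = 1.92 bits/symbol.

1.92 bits/symbol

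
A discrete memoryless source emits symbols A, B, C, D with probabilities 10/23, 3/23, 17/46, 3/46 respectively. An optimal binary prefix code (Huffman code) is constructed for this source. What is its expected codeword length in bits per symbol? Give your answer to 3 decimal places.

Repeatedly combine the two least-probable nodes; the expected code length is the sum of the merged weights.
merge 3/46 + 3/23 → 9/46
merge 9/46 + 17/46 → 13/23
merge 10/23 + 13/23 → 1
L = 9/46 + 13/23 + 1 = 81/46 ≈ 1.761 bits/symbol.

1.761 bits/symbol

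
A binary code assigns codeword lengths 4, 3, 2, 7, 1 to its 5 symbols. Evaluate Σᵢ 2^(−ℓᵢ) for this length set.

0.9453125

With common denominator 2^7 = 128: Σ 2^(−ℓᵢ) = 8/128 + 16/128 + 32/128 + 1/128 + 64/128 = 121/128 = 0.9453125.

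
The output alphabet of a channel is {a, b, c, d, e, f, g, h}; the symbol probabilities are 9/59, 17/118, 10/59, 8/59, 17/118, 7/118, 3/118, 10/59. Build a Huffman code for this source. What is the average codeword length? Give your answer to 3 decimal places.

2.915 bits/symbol

Repeatedly combine the two least-probable nodes; the expected code length is the sum of the merged weights.
merge 3/118 + 7/118 → 5/59
merge 5/59 + 8/59 → 13/59
merge 17/118 + 17/118 → 17/59
merge 9/59 + 10/59 → 19/59
merge 10/59 + 13/59 → 23/59
merge 17/59 + 19/59 → 36/59
merge 23/59 + 36/59 → 1
L = 5/59 + 13/59 + 17/59 + 19/59 + 23/59 + 36/59 + 1 = 172/59 ≈ 2.915 bits/symbol.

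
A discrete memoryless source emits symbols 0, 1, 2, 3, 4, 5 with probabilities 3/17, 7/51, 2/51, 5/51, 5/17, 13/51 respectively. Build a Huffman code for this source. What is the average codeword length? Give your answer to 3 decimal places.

2.412 bits/symbol

Repeatedly combine the two least-probable nodes; the expected code length is the sum of the merged weights.
merge 2/51 + 5/51 → 7/51
merge 7/51 + 7/51 → 14/51
merge 3/17 + 13/51 → 22/51
merge 14/51 + 5/17 → 29/51
merge 22/51 + 29/51 → 1
L = 7/51 + 14/51 + 22/51 + 29/51 + 1 = 41/17 ≈ 2.412 bits/symbol.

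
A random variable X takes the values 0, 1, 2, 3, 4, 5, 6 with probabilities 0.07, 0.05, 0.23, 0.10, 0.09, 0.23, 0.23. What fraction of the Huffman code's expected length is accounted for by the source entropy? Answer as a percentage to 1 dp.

99.0%

Entropy H = −Σ p log₂ p ≈ 2.5925 bits.
Huffman merges: 1/20+7/100→3/25; 9/100+1/10→19/100; 3/25+19/100→31/100; 23/100+23/100→23/50; 23/100+31/100→27/50; 23/50+27/50→1. L = 131/50 ≈ 2.6200.
Efficiency = H/L = 2.5925/2.6200 = 99.0%.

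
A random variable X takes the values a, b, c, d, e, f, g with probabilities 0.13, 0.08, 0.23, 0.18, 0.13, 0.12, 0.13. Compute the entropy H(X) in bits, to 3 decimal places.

2.739 bits

H = −Σ pᵢ log₂ pᵢ.
−0.13·log₂(0.13) = 0.3826
−0.08·log₂(0.08) = 0.2915
−0.23·log₂(0.23) = 0.4877
−0.18·log₂(0.18) = 0.4453
−0.13·log₂(0.13) = 0.3826
−0.12·log₂(0.12) = 0.3671
−0.13·log₂(0.13) = 0.3826
Sum ≈ 2.7395 → 2.739 bits.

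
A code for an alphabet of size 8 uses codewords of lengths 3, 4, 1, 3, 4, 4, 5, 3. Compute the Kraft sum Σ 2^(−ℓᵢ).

With common denominator 2^5 = 32: Σ 2^(−ℓᵢ) = 4/32 + 2/32 + 16/32 + 4/32 + 2/32 + 2/32 + 1/32 + 4/32 = 35/32 = 1.09375.

1.09375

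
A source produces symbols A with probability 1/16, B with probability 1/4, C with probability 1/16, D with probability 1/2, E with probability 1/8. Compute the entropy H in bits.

1.875 bits

Each probability is a power of 1/2, so log₂(1/p) is an integer.
H = Σ p·log₂(1/p) = 1/16·4 + 1/4·2 + 1/16·4 + 1/2·1 + 1/8·3 = 1.875 bits.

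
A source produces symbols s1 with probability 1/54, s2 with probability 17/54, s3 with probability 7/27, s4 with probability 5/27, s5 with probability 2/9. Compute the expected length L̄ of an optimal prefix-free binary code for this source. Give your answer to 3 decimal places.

2.204 bits/symbol

Repeatedly combine the two least-probable nodes; the expected code length is the sum of the merged weights.
merge 1/54 + 5/27 → 11/54
merge 11/54 + 2/9 → 23/54
merge 7/27 + 17/54 → 31/54
merge 23/54 + 31/54 → 1
L = 11/54 + 23/54 + 31/54 + 1 = 119/54 ≈ 2.204 bits/symbol.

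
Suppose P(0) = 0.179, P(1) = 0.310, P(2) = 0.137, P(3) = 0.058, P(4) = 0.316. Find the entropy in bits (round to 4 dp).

2.1244 bits

H = −Σ pᵢ log₂ pᵢ.
−0.179·log₂(0.179) = 0.4443
−0.310·log₂(0.310) = 0.5238
−0.137·log₂(0.137) = 0.3929
−0.058·log₂(0.058) = 0.2383
−0.316·log₂(0.316) = 0.5252
Sum ≈ 2.1244 → 2.1244 bits.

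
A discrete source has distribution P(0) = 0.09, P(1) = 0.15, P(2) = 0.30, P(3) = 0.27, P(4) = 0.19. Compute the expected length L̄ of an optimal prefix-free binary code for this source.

2.24 bits/symbol

Repeatedly combine the two least-probable nodes; the expected code length is the sum of the merged weights.
merge 9/100 + 3/20 → 6/25
merge 19/100 + 6/25 → 43/100
merge 27/100 + 3/10 → 57/100
merge 43/100 + 57/100 → 1
L = 6/25 + 43/100 + 57/100 + 1 = 56/25 = 2.24 bits/symbol.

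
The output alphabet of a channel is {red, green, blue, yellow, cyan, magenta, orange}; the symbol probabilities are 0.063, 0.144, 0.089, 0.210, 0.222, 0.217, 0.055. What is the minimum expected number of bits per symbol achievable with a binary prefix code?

Repeatedly combine the two least-probable nodes; the expected code length is the sum of the merged weights.
merge 11/200 + 63/1000 → 59/500
merge 89/1000 + 59/500 → 207/1000
merge 18/125 + 207/1000 → 351/1000
merge 21/100 + 217/1000 → 427/1000
merge 111/500 + 351/1000 → 573/1000
merge 427/1000 + 573/1000 → 1
L = 59/500 + 207/1000 + 351/1000 + 427/1000 + 573/1000 + 1 = 669/250 = 2.676 bits/symbol.

2.676 bits/symbol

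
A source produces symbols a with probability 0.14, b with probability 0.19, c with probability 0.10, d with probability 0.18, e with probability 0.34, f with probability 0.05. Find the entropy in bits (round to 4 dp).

H = −Σ pᵢ log₂ pᵢ.
−0.14·log₂(0.14) = 0.3971
−0.19·log₂(0.19) = 0.4552
−0.10·log₂(0.10) = 0.3322
−0.18·log₂(0.18) = 0.4453
−0.34·log₂(0.34) = 0.5292
−0.05·log₂(0.05) = 0.2161
Sum ≈ 2.3751 → 2.3751 bits.

2.3751 bits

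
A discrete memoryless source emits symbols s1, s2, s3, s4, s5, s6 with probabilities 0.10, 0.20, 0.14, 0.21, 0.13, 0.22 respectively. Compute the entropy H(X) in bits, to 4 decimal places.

H = −Σ pᵢ log₂ pᵢ.
−0.10·log₂(0.10) = 0.3322
−0.20·log₂(0.20) = 0.4644
−0.14·log₂(0.14) = 0.3971
−0.21·log₂(0.21) = 0.4728
−0.13·log₂(0.13) = 0.3826
−0.22·log₂(0.22) = 0.4806
Sum ≈ 2.5297 → 2.5297 bits.

2.5297 bits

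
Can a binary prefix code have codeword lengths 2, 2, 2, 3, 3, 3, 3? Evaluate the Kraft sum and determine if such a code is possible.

With common denominator 2^3 = 8: Σ 2^(−ℓᵢ) = 2/8 + 2/8 + 2/8 + 1/8 + 1/8 + 1/8 + 1/8 = 10/8 = 1.25.
Kraft's inequality requires Σ ≤ 1; here Σ = 1.25 > 1, so no such prefix code exists.

1.25; no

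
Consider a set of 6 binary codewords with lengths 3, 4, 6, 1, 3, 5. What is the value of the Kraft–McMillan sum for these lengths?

0.859375

With common denominator 2^6 = 64: Σ 2^(−ℓᵢ) = 8/64 + 4/64 + 1/64 + 32/64 + 8/64 + 2/64 = 55/64 = 0.859375.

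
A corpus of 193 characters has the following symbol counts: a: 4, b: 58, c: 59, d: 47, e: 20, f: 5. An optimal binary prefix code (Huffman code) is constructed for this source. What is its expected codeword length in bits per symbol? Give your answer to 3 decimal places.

2.197 bits/symbol

Probabilities are the counts divided by 193.
Repeatedly combine the two least-probable nodes; the expected code length is the sum of the merged weights.
merge 4/193 + 5/193 → 9/193
merge 9/193 + 20/193 → 29/193
merge 29/193 + 47/193 → 76/193
merge 58/193 + 59/193 → 117/193
merge 76/193 + 117/193 → 1
L = 9/193 + 29/193 + 76/193 + 117/193 + 1 = 424/193 ≈ 2.197 bits/symbol.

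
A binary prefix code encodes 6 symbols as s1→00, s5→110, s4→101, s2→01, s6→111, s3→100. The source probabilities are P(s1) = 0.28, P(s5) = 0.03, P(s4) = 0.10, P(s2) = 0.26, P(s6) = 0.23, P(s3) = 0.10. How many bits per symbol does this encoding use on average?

2.46 bits/symbol

L̄ = Σ pᵢ·ℓᵢ = 0.28·2 + 0.03·3 + 0.10·3 + 0.26·2 + 0.23·3 + 0.10·3 = 2.46 bits/symbol.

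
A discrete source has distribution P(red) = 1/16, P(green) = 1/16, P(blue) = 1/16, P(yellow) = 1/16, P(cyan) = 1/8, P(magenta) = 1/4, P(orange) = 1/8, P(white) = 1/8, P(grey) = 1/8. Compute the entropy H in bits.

3 bits

Each probability is a power of 1/2, so log₂(1/p) is an integer.
H = Σ p·log₂(1/p) = 1/16·4 + 1/16·4 + 1/16·4 + 1/16·4 + 1/8·3 + 1/4·2 + 1/8·3 + 1/8·3 + 1/8·3 = 3 bits.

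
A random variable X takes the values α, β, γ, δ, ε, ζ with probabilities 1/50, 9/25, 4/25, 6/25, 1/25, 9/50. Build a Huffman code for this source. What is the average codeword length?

2.28 bits/symbol

Repeatedly combine the two least-probable nodes; the expected code length is the sum of the merged weights.
merge 1/50 + 1/25 → 3/50
merge 3/50 + 4/25 → 11/50
merge 9/50 + 11/50 → 2/5
merge 6/25 + 9/25 → 3/5
merge 2/5 + 3/5 → 1
L = 3/50 + 11/50 + 2/5 + 3/5 + 1 = 57/25 = 2.28 bits/symbol.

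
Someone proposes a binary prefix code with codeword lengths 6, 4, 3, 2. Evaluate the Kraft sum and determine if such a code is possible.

0.453125; yes

With common denominator 2^6 = 64: Σ 2^(−ℓᵢ) = 1/64 + 4/64 + 8/64 + 16/64 = 29/64 = 0.453125.
Kraft's inequality requires Σ ≤ 1; here Σ = 0.453125 ≤ 1, so such a prefix code exists.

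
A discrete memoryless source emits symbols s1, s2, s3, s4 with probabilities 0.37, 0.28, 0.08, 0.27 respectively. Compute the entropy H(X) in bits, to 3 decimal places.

1.846 bits

H = −Σ pᵢ log₂ pᵢ.
−0.37·log₂(0.37) = 0.5307
−0.28·log₂(0.28) = 0.5142
−0.08·log₂(0.08) = 0.2915
−0.27·log₂(0.27) = 0.5100
Sum ≈ 1.8465 → 1.846 bits.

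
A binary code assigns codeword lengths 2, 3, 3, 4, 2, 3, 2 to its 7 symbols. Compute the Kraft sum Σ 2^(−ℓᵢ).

With common denominator 2^4 = 16: Σ 2^(−ℓᵢ) = 4/16 + 2/16 + 2/16 + 1/16 + 4/16 + 2/16 + 4/16 = 19/16 = 1.1875.

1.1875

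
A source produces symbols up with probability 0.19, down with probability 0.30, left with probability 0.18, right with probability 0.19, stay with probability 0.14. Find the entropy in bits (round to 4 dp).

2.2740 bits

H = −Σ pᵢ log₂ pᵢ.
−0.19·log₂(0.19) = 0.4552
−0.30·log₂(0.30) = 0.5211
−0.18·log₂(0.18) = 0.4453
−0.19·log₂(0.19) = 0.4552
−0.14·log₂(0.14) = 0.3971
Sum ≈ 2.2740 → 2.2740 bits.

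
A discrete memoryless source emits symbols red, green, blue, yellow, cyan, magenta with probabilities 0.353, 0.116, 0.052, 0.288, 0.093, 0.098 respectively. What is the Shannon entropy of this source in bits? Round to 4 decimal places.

H = −Σ pᵢ log₂ pᵢ.
−0.353·log₂(0.353) = 0.5303
−0.116·log₂(0.116) = 0.3605
−0.052·log₂(0.052) = 0.2218
−0.288·log₂(0.288) = 0.5172
−0.093·log₂(0.093) = 0.3187
−0.098·log₂(0.098) = 0.3284
Sum ≈ 2.2769 → 2.2769 bits.

2.2769 bits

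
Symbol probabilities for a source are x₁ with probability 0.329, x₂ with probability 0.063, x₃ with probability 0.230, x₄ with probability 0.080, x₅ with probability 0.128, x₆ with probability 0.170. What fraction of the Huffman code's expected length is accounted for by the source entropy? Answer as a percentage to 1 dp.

Entropy H = −Σ p log₂ p ≈ 2.3723 bits.
Huffman merges: 63/1000+2/25→143/1000; 16/125+143/1000→271/1000; 17/100+23/100→2/5; 271/1000+329/1000→3/5; 2/5+3/5→1. L = 1207/500 ≈ 2.4140.
Efficiency = H/L = 2.3723/2.4140 = 98.3%.

98.3%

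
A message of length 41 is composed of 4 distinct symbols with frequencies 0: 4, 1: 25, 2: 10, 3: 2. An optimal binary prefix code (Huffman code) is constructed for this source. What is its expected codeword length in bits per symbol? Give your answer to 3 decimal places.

1.537 bits/symbol

Probabilities are the counts divided by 41.
Repeatedly combine the two least-probable nodes; the expected code length is the sum of the merged weights.
merge 2/41 + 4/41 → 6/41
merge 6/41 + 10/41 → 16/41
merge 16/41 + 25/41 → 1
L = 6/41 + 16/41 + 1 = 63/41 ≈ 1.537 bits/symbol.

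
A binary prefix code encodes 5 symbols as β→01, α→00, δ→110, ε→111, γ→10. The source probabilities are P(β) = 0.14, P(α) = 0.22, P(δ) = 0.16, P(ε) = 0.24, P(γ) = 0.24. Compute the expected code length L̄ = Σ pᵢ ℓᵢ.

2.4 bits/symbol

L̄ = Σ pᵢ·ℓᵢ = 0.14·2 + 0.22·2 + 0.16·3 + 0.24·3 + 0.24·2 = 2.4 bits/symbol.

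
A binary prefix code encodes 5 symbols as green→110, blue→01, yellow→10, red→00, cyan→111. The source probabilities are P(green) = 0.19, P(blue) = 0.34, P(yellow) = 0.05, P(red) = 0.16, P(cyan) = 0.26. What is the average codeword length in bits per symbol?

L̄ = Σ pᵢ·ℓᵢ = 0.19·3 + 0.34·2 + 0.05·2 + 0.16·2 + 0.26·3 = 2.45 bits/symbol.

2.45 bits/symbol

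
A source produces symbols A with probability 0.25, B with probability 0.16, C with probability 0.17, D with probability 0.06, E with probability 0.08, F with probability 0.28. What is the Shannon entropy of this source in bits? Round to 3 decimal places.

H = −Σ pᵢ log₂ pᵢ.
−0.25·log₂(0.25) = 0.5000
−0.16·log₂(0.16) = 0.4230
−0.17·log₂(0.17) = 0.4346
−0.06·log₂(0.06) = 0.2435
−0.08·log₂(0.08) = 0.2915
−0.28·log₂(0.28) = 0.5142
Sum ≈ 2.4069 → 2.407 bits.

2.407 bits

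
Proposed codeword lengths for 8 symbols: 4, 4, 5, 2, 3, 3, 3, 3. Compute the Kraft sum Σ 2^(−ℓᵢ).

With common denominator 2^5 = 32: Σ 2^(−ℓᵢ) = 2/32 + 2/32 + 1/32 + 8/32 + 4/32 + 4/32 + 4/32 + 4/32 = 29/32 = 0.90625.

0.90625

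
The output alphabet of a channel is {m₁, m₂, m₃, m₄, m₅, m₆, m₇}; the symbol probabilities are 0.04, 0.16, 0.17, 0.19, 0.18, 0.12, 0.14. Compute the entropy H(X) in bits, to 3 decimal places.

H = −Σ pᵢ log₂ pᵢ.
−0.04·log₂(0.04) = 0.1858
−0.16·log₂(0.16) = 0.4230
−0.17·log₂(0.17) = 0.4346
−0.19·log₂(0.19) = 0.4552
−0.18·log₂(0.18) = 0.4453
−0.12·log₂(0.12) = 0.3671
−0.14·log₂(0.14) = 0.3971
Sum ≈ 2.7081 → 2.708 bits.

2.708 bits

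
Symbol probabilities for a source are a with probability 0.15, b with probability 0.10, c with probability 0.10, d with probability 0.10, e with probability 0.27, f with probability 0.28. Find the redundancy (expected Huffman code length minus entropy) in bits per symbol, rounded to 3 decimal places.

0.019 bits

Entropy H = −Σ p log₂ p ≈ 2.4314 bits.
Huffman merges: 1/10+1/10→1/5; 1/10+3/20→1/4; 1/5+1/4→9/20; 27/100+7/25→11/20; 9/20+11/20→1. L = 49/20 ≈ 2.4500.
L − H = 2.4500 − 2.4314 = 0.019 bits.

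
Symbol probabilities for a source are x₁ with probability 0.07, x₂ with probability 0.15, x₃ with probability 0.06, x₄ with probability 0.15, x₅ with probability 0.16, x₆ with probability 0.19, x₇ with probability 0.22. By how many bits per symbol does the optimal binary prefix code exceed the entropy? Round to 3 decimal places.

0.028 bits

Entropy H = −Σ p log₂ p ≈ 2.6920 bits.
Huffman merges: 3/50+7/100→13/100; 13/100+3/20→7/25; 3/20+4/25→31/100; 19/100+11/50→41/100; 7/25+31/100→59/100; 41/100+59/100→1. L = 68/25 ≈ 2.7200.
L − H = 2.7200 − 2.6920 = 0.028 bits.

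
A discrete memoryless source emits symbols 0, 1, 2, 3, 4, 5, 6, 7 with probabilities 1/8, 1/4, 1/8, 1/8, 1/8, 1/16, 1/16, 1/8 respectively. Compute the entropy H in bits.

Each probability is a power of 1/2, so log₂(1/p) is an integer.
H = Σ p·log₂(1/p) = 1/8·3 + 1/4·2 + 1/8·3 + 1/8·3 + 1/8·3 + 1/16·4 + 1/16·4 + 1/8·3 = 2.875 bits.

2.875 bits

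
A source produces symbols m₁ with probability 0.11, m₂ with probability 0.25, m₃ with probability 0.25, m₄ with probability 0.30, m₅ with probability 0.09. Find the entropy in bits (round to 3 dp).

H = −Σ pᵢ log₂ pᵢ.
−0.11·log₂(0.11) = 0.3503
−0.25·log₂(0.25) = 0.5000
−0.25·log₂(0.25) = 0.5000
−0.30·log₂(0.30) = 0.5211
−0.09·log₂(0.09) = 0.3127
Sum ≈ 2.1840 → 2.184 bits.

2.184 bits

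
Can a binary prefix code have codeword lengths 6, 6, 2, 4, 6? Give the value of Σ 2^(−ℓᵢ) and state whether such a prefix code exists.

0.359375; yes

With common denominator 2^6 = 64: Σ 2^(−ℓᵢ) = 1/64 + 1/64 + 16/64 + 4/64 + 1/64 = 23/64 = 0.359375.
Kraft's inequality requires Σ ≤ 1; here Σ = 0.359375 ≤ 1, so such a prefix code exists.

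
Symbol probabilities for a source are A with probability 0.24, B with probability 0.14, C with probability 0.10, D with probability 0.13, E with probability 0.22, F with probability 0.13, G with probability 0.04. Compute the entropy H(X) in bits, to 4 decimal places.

H = −Σ pᵢ log₂ pᵢ.
−0.24·log₂(0.24) = 0.4941
−0.14·log₂(0.14) = 0.3971
−0.10·log₂(0.10) = 0.3322
−0.13·log₂(0.13) = 0.3826
−0.22·log₂(0.22) = 0.4806
−0.13·log₂(0.13) = 0.3826
−0.04·log₂(0.04) = 0.1858
Sum ≈ 2.6551 → 2.6551 bits.

2.6551 bits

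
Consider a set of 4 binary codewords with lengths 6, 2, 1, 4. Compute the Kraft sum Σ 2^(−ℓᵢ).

With common denominator 2^6 = 64: Σ 2^(−ℓᵢ) = 1/64 + 16/64 + 32/64 + 4/64 = 53/64 = 0.828125.

0.828125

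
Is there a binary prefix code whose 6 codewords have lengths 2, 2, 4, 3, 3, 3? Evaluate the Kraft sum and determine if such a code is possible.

0.9375; yes

With common denominator 2^4 = 16: Σ 2^(−ℓᵢ) = 4/16 + 4/16 + 1/16 + 2/16 + 2/16 + 2/16 = 15/16 = 0.9375.
Kraft's inequality requires Σ ≤ 1; here Σ = 0.9375 ≤ 1, so such a prefix code exists.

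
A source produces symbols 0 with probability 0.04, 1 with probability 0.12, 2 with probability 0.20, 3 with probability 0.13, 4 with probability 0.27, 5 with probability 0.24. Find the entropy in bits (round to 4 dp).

H = −Σ pᵢ log₂ pᵢ.
−0.04·log₂(0.04) = 0.1858
−0.12·log₂(0.12) = 0.3671
−0.20·log₂(0.20) = 0.4644
−0.13·log₂(0.13) = 0.3826
−0.27·log₂(0.27) = 0.5100
−0.24·log₂(0.24) = 0.4941
Sum ≈ 2.4040 → 2.4040 bits.

2.4040 bits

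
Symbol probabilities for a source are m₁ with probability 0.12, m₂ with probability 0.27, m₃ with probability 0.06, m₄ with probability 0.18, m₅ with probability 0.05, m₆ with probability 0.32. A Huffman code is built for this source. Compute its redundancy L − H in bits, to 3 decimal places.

Entropy H = −Σ p log₂ p ≈ 2.3081 bits.
Huffman merges: 1/20+3/50→11/100; 11/100+3/25→23/100; 9/50+23/100→41/100; 27/100+8/25→59/100; 41/100+59/100→1. L = 117/50 ≈ 2.3400.
L − H = 2.3400 − 2.3081 = 0.032 bits.

0.032 bits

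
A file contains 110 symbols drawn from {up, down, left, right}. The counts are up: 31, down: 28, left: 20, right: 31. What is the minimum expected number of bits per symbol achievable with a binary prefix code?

Probabilities are the counts divided by 110.
Repeatedly combine the two least-probable nodes; the expected code length is the sum of the merged weights.
merge 2/11 + 14/55 → 24/55
merge 31/110 + 31/110 → 31/55
merge 24/55 + 31/55 → 1
L = 24/55 + 31/55 + 1 = 2 bits/symbol.

2 bits/symbol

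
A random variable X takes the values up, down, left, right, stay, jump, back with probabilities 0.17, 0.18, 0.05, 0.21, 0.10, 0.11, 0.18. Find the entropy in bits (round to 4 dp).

H = −Σ pᵢ log₂ pᵢ.
−0.17·log₂(0.17) = 0.4346
−0.18·log₂(0.18) = 0.4453
−0.05·log₂(0.05) = 0.2161
−0.21·log₂(0.21) = 0.4728
−0.10·log₂(0.10) = 0.3322
−0.11·log₂(0.11) = 0.3503
−0.18·log₂(0.18) = 0.4453
Sum ≈ 2.6966 → 2.6966 bits.

2.6966 bits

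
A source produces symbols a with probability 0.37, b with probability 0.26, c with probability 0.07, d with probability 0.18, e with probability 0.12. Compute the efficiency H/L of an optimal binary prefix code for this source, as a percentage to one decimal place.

Entropy H = −Σ p log₂ p ≈ 2.1169 bits.
Huffman merges: 7/100+3/25→19/100; 9/50+19/100→37/100; 13/50+37/100→63/100; 37/100+63/100→1. L = 219/100 ≈ 2.1900.
Efficiency = H/L = 2.1169/2.1900 = 96.7%.

96.7%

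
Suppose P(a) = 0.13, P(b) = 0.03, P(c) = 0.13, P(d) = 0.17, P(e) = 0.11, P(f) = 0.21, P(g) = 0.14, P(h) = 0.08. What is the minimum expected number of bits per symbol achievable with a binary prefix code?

Repeatedly combine the two least-probable nodes; the expected code length is the sum of the merged weights.
merge 3/100 + 2/25 → 11/100
merge 11/100 + 11/100 → 11/50
merge 13/100 + 13/100 → 13/50
merge 7/50 + 17/100 → 31/100
merge 21/100 + 11/50 → 43/100
merge 13/50 + 31/100 → 57/100
merge 43/100 + 57/100 → 1
L = 11/100 + 11/50 + 13/50 + 31/100 + 43/100 + 57/100 + 1 = 29/10 = 2.9 bits/symbol.

2.9 bits/symbol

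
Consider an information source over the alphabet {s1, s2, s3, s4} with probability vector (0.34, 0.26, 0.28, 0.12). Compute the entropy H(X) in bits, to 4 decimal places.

1.9157 bits

H = −Σ pᵢ log₂ pᵢ.
−0.34·log₂(0.34) = 0.5292
−0.26·log₂(0.26) = 0.5053
−0.28·log₂(0.28) = 0.5142
−0.12·log₂(0.12) = 0.3671
Sum ≈ 1.9157 → 1.9157 bits.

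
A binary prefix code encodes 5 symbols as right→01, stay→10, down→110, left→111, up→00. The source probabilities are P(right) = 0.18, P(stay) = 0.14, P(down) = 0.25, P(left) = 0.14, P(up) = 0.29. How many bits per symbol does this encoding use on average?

L̄ = Σ pᵢ·ℓᵢ = 0.18·2 + 0.14·2 + 0.25·3 + 0.14·3 + 0.29·2 = 2.39 bits/symbol.

2.39 bits/symbol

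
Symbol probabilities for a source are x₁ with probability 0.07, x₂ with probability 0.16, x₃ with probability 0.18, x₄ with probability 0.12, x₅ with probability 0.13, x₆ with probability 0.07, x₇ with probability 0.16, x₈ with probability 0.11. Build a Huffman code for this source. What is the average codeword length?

2.96 bits/symbol

Repeatedly combine the two least-probable nodes; the expected code length is the sum of the merged weights.
merge 7/100 + 7/100 → 7/50
merge 11/100 + 3/25 → 23/100
merge 13/100 + 7/50 → 27/100
merge 4/25 + 4/25 → 8/25
merge 9/50 + 23/100 → 41/100
merge 27/100 + 8/25 → 59/100
merge 41/100 + 59/100 → 1
L = 7/50 + 23/100 + 27/100 + 8/25 + 41/100 + 59/100 + 1 = 74/25 = 2.96 bits/symbol.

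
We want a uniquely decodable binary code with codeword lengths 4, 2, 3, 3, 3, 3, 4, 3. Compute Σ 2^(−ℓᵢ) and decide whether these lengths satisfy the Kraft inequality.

1; yes

With common denominator 2^4 = 16: Σ 2^(−ℓᵢ) = 1/16 + 4/16 + 2/16 + 2/16 + 2/16 + 2/16 + 1/16 + 2/16 = 16/16 = 1.
Kraft's inequality requires Σ ≤ 1; here Σ = 1 ≤ 1, so such a prefix code exists.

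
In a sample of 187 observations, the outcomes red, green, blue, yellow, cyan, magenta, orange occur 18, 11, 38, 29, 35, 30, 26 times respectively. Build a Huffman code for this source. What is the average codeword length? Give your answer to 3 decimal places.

2.765 bits/symbol

Probabilities are the counts divided by 187.
Repeatedly combine the two least-probable nodes; the expected code length is the sum of the merged weights.
merge 1/17 + 18/187 → 29/187
merge 26/187 + 29/187 → 5/17
merge 29/187 + 30/187 → 59/187
merge 35/187 + 38/187 → 73/187
merge 5/17 + 59/187 → 114/187
merge 73/187 + 114/187 → 1
L = 29/187 + 5/17 + 59/187 + 73/187 + 114/187 + 1 = 47/17 ≈ 2.765 bits/symbol.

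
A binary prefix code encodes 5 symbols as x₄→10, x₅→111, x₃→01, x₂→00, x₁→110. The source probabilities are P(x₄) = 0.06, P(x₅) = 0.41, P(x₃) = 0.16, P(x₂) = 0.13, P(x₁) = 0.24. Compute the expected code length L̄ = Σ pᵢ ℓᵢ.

2.65 bits/symbol

L̄ = Σ pᵢ·ℓᵢ = 0.06·2 + 0.41·3 + 0.16·2 + 0.13·2 + 0.24·3 = 2.65 bits/symbol.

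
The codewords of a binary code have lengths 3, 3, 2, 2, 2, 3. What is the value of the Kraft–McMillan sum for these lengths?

1.125

With common denominator 2^3 = 8: Σ 2^(−ℓᵢ) = 1/8 + 1/8 + 2/8 + 2/8 + 2/8 + 1/8 = 9/8 = 1.125.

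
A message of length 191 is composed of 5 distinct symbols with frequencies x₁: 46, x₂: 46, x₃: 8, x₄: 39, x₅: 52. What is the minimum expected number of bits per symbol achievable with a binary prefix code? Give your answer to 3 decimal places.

2.246 bits/symbol

Probabilities are the counts divided by 191.
Repeatedly combine the two least-probable nodes; the expected code length is the sum of the merged weights.
merge 8/191 + 39/191 → 47/191
merge 46/191 + 46/191 → 92/191
merge 47/191 + 52/191 → 99/191
merge 92/191 + 99/191 → 1
L = 47/191 + 92/191 + 99/191 + 1 = 429/191 ≈ 2.246 bits/symbol.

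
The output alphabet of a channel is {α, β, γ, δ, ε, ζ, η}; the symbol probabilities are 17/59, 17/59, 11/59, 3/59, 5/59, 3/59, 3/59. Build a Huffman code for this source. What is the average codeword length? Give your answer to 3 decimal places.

Repeatedly combine the two least-probable nodes; the expected code length is the sum of the merged weights.
merge 3/59 + 3/59 → 6/59
merge 3/59 + 5/59 → 8/59
merge 6/59 + 8/59 → 14/59
merge 11/59 + 14/59 → 25/59
merge 17/59 + 17/59 → 34/59
merge 25/59 + 34/59 → 1
L = 6/59 + 8/59 + 14/59 + 25/59 + 34/59 + 1 = 146/59 ≈ 2.475 bits/symbol.

2.475 bits/symbol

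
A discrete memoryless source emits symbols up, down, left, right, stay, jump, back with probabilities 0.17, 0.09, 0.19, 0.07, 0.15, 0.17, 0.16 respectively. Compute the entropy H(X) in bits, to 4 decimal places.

H = −Σ pᵢ log₂ pᵢ.
−0.17·log₂(0.17) = 0.4346
−0.09·log₂(0.09) = 0.3127
−0.19·log₂(0.19) = 0.4552
−0.07·log₂(0.07) = 0.2686
−0.15·log₂(0.15) = 0.4105
−0.17·log₂(0.17) = 0.4346
−0.16·log₂(0.16) = 0.4230
Sum ≈ 2.7392 → 2.7392 bits.

2.7392 bits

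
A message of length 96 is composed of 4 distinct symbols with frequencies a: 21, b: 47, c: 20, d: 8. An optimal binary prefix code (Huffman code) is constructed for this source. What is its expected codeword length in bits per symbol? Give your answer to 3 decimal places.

1.802 bits/symbol

Probabilities are the counts divided by 96.
Repeatedly combine the two least-probable nodes; the expected code length is the sum of the merged weights.
merge 1/12 + 5/24 → 7/24
merge 7/32 + 7/24 → 49/96
merge 47/96 + 49/96 → 1
L = 7/24 + 49/96 + 1 = 173/96 ≈ 1.802 bits/symbol.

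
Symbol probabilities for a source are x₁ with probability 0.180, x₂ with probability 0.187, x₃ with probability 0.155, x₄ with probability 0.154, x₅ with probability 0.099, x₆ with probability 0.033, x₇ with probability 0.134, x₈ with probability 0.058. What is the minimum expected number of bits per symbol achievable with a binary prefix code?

2.904 bits/symbol

Repeatedly combine the two least-probable nodes; the expected code length is the sum of the merged weights.
merge 33/1000 + 29/500 → 91/1000
merge 91/1000 + 99/1000 → 19/100
merge 67/500 + 77/500 → 36/125
merge 31/200 + 9/50 → 67/200
merge 187/1000 + 19/100 → 377/1000
merge 36/125 + 67/200 → 623/1000
merge 377/1000 + 623/1000 → 1
L = 91/1000 + 19/100 + 36/125 + 67/200 + 377/1000 + 623/1000 + 1 = 363/125 = 2.904 bits/symbol.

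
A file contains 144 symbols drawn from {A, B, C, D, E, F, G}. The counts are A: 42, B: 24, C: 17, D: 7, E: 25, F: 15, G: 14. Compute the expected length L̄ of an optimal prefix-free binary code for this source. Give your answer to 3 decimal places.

Probabilities are the counts divided by 144.
Repeatedly combine the two least-probable nodes; the expected code length is the sum of the merged weights.
merge 7/144 + 7/72 → 7/48
merge 5/48 + 17/144 → 2/9
merge 7/48 + 1/6 → 5/16
merge 25/144 + 2/9 → 19/48
merge 7/24 + 5/16 → 29/48
merge 19/48 + 29/48 → 1
L = 7/48 + 2/9 + 5/16 + 19/48 + 29/48 + 1 = 193/72 ≈ 2.681 bits/symbol.

2.681 bits/symbol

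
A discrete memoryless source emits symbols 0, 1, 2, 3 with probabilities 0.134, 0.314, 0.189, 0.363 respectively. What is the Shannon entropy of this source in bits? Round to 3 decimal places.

H = −Σ pᵢ log₂ pᵢ.
−0.134·log₂(0.134) = 0.3886
−0.314·log₂(0.314) = 0.5247
−0.189·log₂(0.189) = 0.4543
−0.363·log₂(0.363) = 0.5307
Sum ≈ 1.8983 → 1.898 bits.

1.898 bits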